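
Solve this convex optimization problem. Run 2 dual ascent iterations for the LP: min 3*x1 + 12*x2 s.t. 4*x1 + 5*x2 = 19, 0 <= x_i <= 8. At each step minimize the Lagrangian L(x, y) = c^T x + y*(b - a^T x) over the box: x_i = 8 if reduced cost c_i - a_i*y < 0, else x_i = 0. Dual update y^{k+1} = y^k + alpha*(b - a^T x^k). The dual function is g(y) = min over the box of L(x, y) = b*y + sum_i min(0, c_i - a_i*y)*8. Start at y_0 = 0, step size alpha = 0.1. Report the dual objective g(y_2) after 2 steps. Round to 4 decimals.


Dual ascent for LP: min 3*x1 + 12*x2, 4*x1 + 5*x2 = 19, 0 <= x_i <= 8
Step 1: y^k = 0.0, reduced costs: (3.0, 12.0)
  x^k = (0.0, 0.0), subgradient = b - a^T x = 19.0
  y^{k+1} = 0.0 + 0.1*19.0 = 1.9
Step 2: y^k = 1.9, reduced costs: (-4.6, 2.5)
  x^k = (8.0, 0.0), subgradient = b - a^T x = -13.0
  y^{k+1} = 1.9 + 0.1*-13.0 = 0.6
Dual objective at y_2 = 0.6: reduced costs (0.6, 9.0), box minimizer x = (0.0, 0.0)
g(y_2) = b*y + (c1 - a1*y)*x1 + (c2 - a2*y)*x2 = 19*0.6 + 0.6*0.0 + 9.0*0.0 = 11.4 + 0.0 + 0.0 = 11.4


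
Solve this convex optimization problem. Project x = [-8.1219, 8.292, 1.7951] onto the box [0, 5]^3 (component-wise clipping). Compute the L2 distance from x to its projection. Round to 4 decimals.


Project each component onto [0, 5].
clip(-8.1219) = 0.0, clip(8.292) = 5.0, clip(1.7951) = 1.7951
Projection = [0.0, 5.0, 1.7951]
Squared diffs: [65.9653, 10.8373, 0.0]
Distance = sqrt(76.8026) = 8.7637


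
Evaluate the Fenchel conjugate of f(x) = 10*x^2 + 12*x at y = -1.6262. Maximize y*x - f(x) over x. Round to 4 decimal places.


f*(y) = sup_x {y*x - a*x^2 - b*x} = sup_x {(y-b)*x - a*x^2}
FOC: (y - b) - 2a*x = 0 => x* = (y - b)/(2a)
x* = (-1.6262 - 12)/(2*10) = -0.6813
f*(-1.6262) = (y-b)^2/(4a) = (-1.6262 - 12)^2/(4*10)
= 185.6733/40 = 4.6418


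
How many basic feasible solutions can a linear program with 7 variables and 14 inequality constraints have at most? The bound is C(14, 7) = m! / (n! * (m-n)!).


Each vertex corresponds to some choice of n active constraints out of m, so the number of vertices is at most C(m, n) = m! / (n!(m-n)!).
m = 14, n = 7
Numerator: 14 * 13 * 12 * 11 * 10 * 9 * 8
Denominator: 7! = 5040
C(14, 7) = 3432


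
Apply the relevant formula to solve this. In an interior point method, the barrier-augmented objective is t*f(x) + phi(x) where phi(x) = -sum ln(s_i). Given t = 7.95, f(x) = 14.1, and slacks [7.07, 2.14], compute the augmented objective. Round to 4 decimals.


Step 1: Compute log-barrier.
ln values: [1.9559, 0.7608]
phi = -(1.9559 + 0.7608) = -2.7167
Step 2: Compute augmented objective.
t*f(x) = 7.95*14.1 = 112.095
Total = 112.095 - 2.7167 = 109.3783


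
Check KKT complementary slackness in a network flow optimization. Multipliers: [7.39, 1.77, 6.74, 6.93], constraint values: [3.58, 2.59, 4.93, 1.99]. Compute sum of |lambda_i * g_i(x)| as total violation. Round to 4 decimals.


KKT complementary slackness check:
lambda_1 * g_1 = 7.39 * 3.58 = 26.4562
lambda_2 * g_2 = 1.77 * 2.59 = 4.5843
lambda_3 * g_3 = 6.74 * 4.93 = 33.2282
lambda_4 * g_4 = 6.93 * 1.99 = 13.7907
Total violation = 26.4562 + 4.5843 + 33.2282 + 13.7907 = 78.0594


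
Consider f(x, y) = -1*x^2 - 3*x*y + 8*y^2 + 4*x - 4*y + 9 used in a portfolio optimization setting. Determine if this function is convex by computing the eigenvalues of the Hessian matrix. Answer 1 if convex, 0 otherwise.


The Hessian of f(x,y) = -1*x^2 - 3*x*y + 8*y^2 + 4*x - 4*y + 9 is:
H = [[-2, -3], [-3, 16]]
Trace = -2 + 16 = 14
Determinant = -2*16 - (-3)^2 = -41
Discriminant = (14)^2 - 4*-41 = 360.0
Eigenvalues: lambda_1 = -2.4868, lambda_2 = 16.4868
The function is not convex.

0


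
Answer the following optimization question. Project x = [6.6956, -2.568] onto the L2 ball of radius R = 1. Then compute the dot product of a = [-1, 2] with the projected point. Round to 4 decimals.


Step 1: Compute ||x|| (intermediates to 6 decimals).
||x|| = sqrt(6.6956^2 + (-2.568)^2) = 7.17117
Step 2: Project.
Since ||x|| > R, scale = R/||x|| = 1/7.17117 = 0.139447, proj(x) = scale * x
proj(x) = [0.933681, -0.3581]
Step 3: Dot product.
a^T * proj(x) = -1*0.933681 + 2*(-0.3581) = -1.6499


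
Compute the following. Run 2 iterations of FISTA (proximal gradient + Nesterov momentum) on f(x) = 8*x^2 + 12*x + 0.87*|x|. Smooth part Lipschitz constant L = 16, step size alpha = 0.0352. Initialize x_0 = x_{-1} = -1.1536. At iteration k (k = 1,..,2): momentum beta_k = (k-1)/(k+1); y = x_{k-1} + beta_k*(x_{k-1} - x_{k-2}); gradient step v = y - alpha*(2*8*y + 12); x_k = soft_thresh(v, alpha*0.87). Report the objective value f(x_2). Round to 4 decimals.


FISTA on f(x) = 8*x^2 + 12*x + 0.87*|x|
L = 16, alpha = 0.0352
Iteration 1: beta = 0.0, y = -1.1536 + 0.0*(-1.1536 + 1.1536) = -1.1536
  grad(y) = -6.4576, v = y - alpha*grad = -0.9263
  prox(v) = soft_thresh(-0.9263, 0.0306) = -0.8957
Iteration 2: beta = 0.3333, y = -0.8957 + 0.3333*(-0.8957 + 1.1536) = -0.8097
  grad(y) = -0.9551, v = y - alpha*grad = -0.7761
  prox(v) = soft_thresh(-0.7761, 0.0306) = -0.7454
f(x_2) = 8*(-0.7454)^2 + 12*(-0.7454) + 0.87*|-0.7454| = -3.8513


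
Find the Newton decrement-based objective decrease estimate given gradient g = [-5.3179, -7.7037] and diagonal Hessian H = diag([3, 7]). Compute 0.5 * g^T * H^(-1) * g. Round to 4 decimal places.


Step 1: H is diagonal, so H^(-1) * g = [-1.7726, -1.1005].
Step 2: g^T H^(-1) g = sum_i g_i^2 / H_ii
  = (-5.3179)^2/3 + (-7.7037)^2/7
  = 9.4267 + 8.4781 = 17.9048
Step 3: Objective decrease = 0.5 * g^T H^(-1) g = 8.9524


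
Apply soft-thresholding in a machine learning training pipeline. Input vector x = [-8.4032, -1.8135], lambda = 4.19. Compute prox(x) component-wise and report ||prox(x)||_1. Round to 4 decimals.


Soft-thresholding with lambda = 4.19:
prox(-8.4032) = sign(-8.4032)*max(|-8.4032| - 4.19, 0) = -4.2132
prox(-1.8135) = sign(-1.8135)*max(|-1.8135| - 4.19, 0) = 0.0
prox(x) = [-4.2132, 0.0]
||prox(x)||_1 = 4.2132 + 0.0 = 4.2132


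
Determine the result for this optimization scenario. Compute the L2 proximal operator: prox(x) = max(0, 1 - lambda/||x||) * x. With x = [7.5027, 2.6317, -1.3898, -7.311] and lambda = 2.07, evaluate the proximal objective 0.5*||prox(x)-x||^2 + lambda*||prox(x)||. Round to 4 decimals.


Step 1: Compute ||x||.
||x|| = 10.8903
Step 2: Compute scaling factor.
scale = max(0, 1 - 2.07/10.8903) = 0.8099
Step 3: prox(x) = [6.0766, 2.1315, -1.1256, -5.9213]
||prox(x)|| = 8.8203
Step 4: Proximal objective.
0.5*||prox-x||^2 = 2.1425
lambda*||prox|| = 18.258
Total = 20.4005


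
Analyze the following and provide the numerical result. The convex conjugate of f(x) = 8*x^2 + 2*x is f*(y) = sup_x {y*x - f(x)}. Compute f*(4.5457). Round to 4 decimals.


f*(y) = sup_x {y*x - a*x^2 - b*x} = sup_x {(y-b)*x - a*x^2}
FOC: (y - b) - 2a*x = 0 => x* = (y - b)/(2a)
x* = (4.5457 - 2)/(2*8) = 0.1591
f*(4.5457) = (y-b)^2/(4a) = (4.5457 - 2)^2/(4*8)
= 6.4806/32 = 0.2025


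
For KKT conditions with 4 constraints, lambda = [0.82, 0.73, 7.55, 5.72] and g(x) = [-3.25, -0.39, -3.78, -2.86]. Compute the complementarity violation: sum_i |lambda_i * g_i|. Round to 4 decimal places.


KKT complementary slackness check:
lambda_1 * g_1 = 0.82 * -3.25 = -2.665
lambda_2 * g_2 = 0.73 * -0.39 = -0.2847
lambda_3 * g_3 = 7.55 * -3.78 = -28.539
lambda_4 * g_4 = 5.72 * -2.86 = -16.3592
Total violation = 2.665 + 0.2847 + 28.539 + 16.3592 = 47.8479


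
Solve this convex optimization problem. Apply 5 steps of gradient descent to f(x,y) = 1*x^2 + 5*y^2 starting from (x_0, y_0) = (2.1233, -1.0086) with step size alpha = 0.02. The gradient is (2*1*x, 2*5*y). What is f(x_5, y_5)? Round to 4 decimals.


Gradient descent on f(x,y) = 1*x^2 + 5*y^2.
Starting point: (2.1233, -1.0086), alpha = 0.02
Step 1: grad_x = 2*1*2.1233 = 4.2466, grad_y = 2*5*-1.0086 = -10.086
  x_1 = 2.1233 - 0.02*4.2466 = 2.0384
  y_1 = -1.0086 - 0.02*-10.086 = -0.8069
Step 2: grad_x = 2*1*2.0384 = 4.0767, grad_y = 2*5*-0.8069 = -8.0688
  x_2 = 2.0384 - 0.02*4.0767 = 1.9568
  y_2 = -0.8069 - 0.02*-8.0688 = -0.6455
Step 3: grad_x = 2*1*1.9568 = 3.9137, grad_y = 2*5*-0.6455 = -6.455
  x_3 = 1.9568 - 0.02*3.9137 = 1.8786
  y_3 = -0.6455 - 0.02*-6.455 = -0.5164
Step 4: grad_x = 2*1*1.8786 = 3.7571, grad_y = 2*5*-0.5164 = -5.164
  x_4 = 1.8786 - 0.02*3.7571 = 1.8034
  y_4 = -0.5164 - 0.02*-5.164 = -0.4131
Step 5: grad_x = 2*1*1.8034 = 3.6068, grad_y = 2*5*-0.4131 = -4.1312
  x_5 = 1.8034 - 0.02*3.6068 = 1.7313
  y_5 = -0.4131 - 0.02*-4.1312 = -0.3305
f(1.7313, -0.3305) = 1*1.7313^2 + 5*(-0.3305)^2 = 3.5435


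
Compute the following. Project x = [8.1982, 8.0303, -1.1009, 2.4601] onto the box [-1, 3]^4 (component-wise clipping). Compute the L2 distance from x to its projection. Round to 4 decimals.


Project each component onto [-1, 3].
clip(8.1982) = 3.0, clip(8.0303) = 3.0, clip(-1.1009) = -1.0, clip(2.4601) = 2.4601
Projection = [3.0, 3.0, -1.0, 2.4601]
Squared diffs: [27.0213, 25.3039, 0.0102, 0.0]
Distance = sqrt(52.3354) = 7.2343


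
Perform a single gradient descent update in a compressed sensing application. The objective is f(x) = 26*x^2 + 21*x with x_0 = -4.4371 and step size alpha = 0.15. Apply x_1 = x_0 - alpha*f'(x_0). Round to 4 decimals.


We compute the gradient at x_0 and apply the update.
f'(x) = 52*x + 21
f'(-4.4371) = 52*-4.4371 + 21 = -209.7292
x_1 = -4.4371 - 0.15*-209.7292 = 27.0223


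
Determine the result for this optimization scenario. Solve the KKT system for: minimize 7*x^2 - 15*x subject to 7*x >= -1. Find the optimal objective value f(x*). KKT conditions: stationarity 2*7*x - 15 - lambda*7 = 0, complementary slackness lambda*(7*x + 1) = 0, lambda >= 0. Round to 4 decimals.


Step 1: Try lambda = 0 (constraint inactive).
Stationarity: 2*7*x - 15 = 0
x* = 15/(2*7) = 15/14 = 1.0714 (rounded; the exact value 15/14 is used below)
Check constraint: 7*1.0714 = 7.4998 >= -1 -- satisfied.
Step 2: Compute optimal value.
f(x*) = 7*(15/14)^2 - 15*(15/14) = -8.0357


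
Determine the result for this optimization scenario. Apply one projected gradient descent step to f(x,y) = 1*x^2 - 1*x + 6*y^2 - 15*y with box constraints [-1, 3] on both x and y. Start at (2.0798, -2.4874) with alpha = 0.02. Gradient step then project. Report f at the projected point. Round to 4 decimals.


Step 1: Compute gradient at (2.0798, -2.4874).
grad_x = 2*1*2.0798 - 1 = 3.1596
grad_y = 2*6*-2.4874 - 15 = -44.8488
Step 2: Gradient step.
x_raw = 2.0798 - 0.02*3.1596 = 2.0166
y_raw = -2.4874 - 0.02*-44.8488 = -1.5904
Step 3: Project onto [-1, 3].
x_proj = clip(2.0166) = 2.0166
y_proj = clip(-1.5904) = -1.0
Step 4: Evaluate f.
f(2.0166, -1.0) = 23.0501


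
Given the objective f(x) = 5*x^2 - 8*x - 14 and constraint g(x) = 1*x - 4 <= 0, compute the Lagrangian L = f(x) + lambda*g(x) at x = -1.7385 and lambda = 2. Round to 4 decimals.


Step 1: Evaluate f(x).
f(-1.7385) = 5*(-1.7385)^2 - 8*(-1.7385) - 14 = 15.0199
Step 2: Evaluate g(x).
g(-1.7385) = 1*-1.7385 - 4 = -5.7385
Step 3: Compute Lagrangian.
L = 15.0199 + 2*-5.7385 = 3.5429


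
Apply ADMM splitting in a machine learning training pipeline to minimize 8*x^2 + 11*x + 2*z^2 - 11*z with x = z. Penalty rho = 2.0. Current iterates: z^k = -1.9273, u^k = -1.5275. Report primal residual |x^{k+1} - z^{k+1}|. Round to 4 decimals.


ADMM iteration with rho = 2.0, z^k = -1.9273, u^k = -1.5275
Step 1: x-update.
Minimize 8*x^2 + 11*x + (2.0/2)*(x + 1.9273 - 1.5275)^2
FOC: (2*8 + 2.0)*x = -11 + 2.0*(-1.9273 + 1.5275)
x^{k+1} = -0.6555
Step 2: z-update.
Minimize 2*z^2 - 11*z + (2.0/2)*(-0.6555 - z - 1.5275)^2
FOC: (2*2 + 2.0)*z = 11 + 2.0*(-0.6555 - 1.5275)
z^{k+1} = 1.1057
Step 3: u-update.
u^{k+1} = -1.5275 - 0.6555 - 1.1057 = -3.2887
Step 4: Primal residual = |-0.6555 - 1.1057| = 1.7612


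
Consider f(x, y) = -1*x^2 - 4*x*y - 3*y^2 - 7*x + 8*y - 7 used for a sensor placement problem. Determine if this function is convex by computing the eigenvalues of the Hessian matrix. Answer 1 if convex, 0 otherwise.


The Hessian of f(x,y) = -1*x^2 - 4*x*y - 3*y^2 - 7*x + 8*y - 7 is:
H = [[-2, -4], [-4, -6]]
Trace = -2 - 6 = -8
Determinant = -2*-6 - (-4)^2 = -4
Discriminant = (-8)^2 - 4*-4 = 80.0
Eigenvalues: lambda_1 = -8.4721, lambda_2 = 0.4721
The function is not convex.

0


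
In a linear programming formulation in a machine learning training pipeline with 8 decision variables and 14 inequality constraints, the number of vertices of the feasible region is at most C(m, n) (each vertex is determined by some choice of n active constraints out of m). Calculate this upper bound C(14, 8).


Each vertex corresponds to some choice of n active constraints out of m, so the number of vertices is at most C(m, n) = m! / (n!(m-n)!).
m = 14, n = 8
Numerator: 14 * 13 * 12 * 11 * 10 * 9 * 8 * 7
Denominator: 8! = 40320
C(14, 8) = 3003


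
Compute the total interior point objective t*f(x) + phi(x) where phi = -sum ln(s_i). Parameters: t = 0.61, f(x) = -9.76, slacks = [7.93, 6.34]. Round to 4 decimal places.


Step 1: Compute log-barrier.
ln values: [2.0707, 1.8469]
phi = -(2.0707 + 1.8469) = -3.9175
Step 2: Compute augmented objective.
t*f(x) = 0.61*-9.76 = -5.9536
Total = -5.9536 - 3.9175 = -9.8711


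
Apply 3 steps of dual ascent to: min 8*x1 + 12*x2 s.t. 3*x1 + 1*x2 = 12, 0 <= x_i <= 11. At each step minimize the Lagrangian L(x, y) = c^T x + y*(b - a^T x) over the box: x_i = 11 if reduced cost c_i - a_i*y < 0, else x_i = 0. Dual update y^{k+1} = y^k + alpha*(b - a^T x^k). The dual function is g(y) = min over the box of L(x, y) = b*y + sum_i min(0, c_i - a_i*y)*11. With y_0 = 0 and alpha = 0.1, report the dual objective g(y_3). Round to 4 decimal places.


Dual ascent for LP: min 8*x1 + 12*x2, 3*x1 + 1*x2 = 12, 0 <= x_i <= 11
Step 1: y^k = 0.0, reduced costs: (8.0, 12.0)
  x^k = (0.0, 0.0), subgradient = b - a^T x = 12.0
  y^{k+1} = 0.0 + 0.1*12.0 = 1.2
Step 2: y^k = 1.2, reduced costs: (4.4, 10.8)
  x^k = (0.0, 0.0), subgradient = b - a^T x = 12.0
  y^{k+1} = 1.2 + 0.1*12.0 = 2.4
Step 3: y^k = 2.4, reduced costs: (0.8, 9.6)
  x^k = (0.0, 0.0), subgradient = b - a^T x = 12.0
  y^{k+1} = 2.4 + 0.1*12.0 = 3.6
Dual objective at y_3 = 3.6: reduced costs (-2.8, 8.4), box minimizer x = (11.0, 0.0)
g(y_3) = b*y + (c1 - a1*y)*x1 + (c2 - a2*y)*x2 = 12*3.6 + (-2.8)*11.0 + 8.4*0.0 = 43.2 - 30.8 + 0.0 = 12.4


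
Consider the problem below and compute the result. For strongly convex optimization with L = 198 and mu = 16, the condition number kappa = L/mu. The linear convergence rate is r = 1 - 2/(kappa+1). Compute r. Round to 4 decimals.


Step 1: Compute the condition number.
kappa = L/mu = 198/16 = 12.375
Step 2: Compute the convergence rate.
r = 1 - 2/(kappa + 1) = 1 - 2*mu/(L + mu) = (L - mu)/(L + mu) = 182/214 = 0.8505


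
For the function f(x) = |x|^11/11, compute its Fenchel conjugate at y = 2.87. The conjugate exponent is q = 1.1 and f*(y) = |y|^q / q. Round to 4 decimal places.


The conjugate exponent q satisfies 1/p + 1/q = 1.
p = 11, so q = 11/(11 - 1) = 1.1
|y|^q = 2.87^1.1 = 3.1891
f*(2.87) = 3.1891 / 1.1 = 2.8992


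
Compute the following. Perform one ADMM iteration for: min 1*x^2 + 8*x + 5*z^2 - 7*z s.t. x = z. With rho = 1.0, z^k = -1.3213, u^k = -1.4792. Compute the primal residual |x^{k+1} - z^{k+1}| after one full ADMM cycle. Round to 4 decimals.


ADMM iteration with rho = 1.0, z^k = -1.3213, u^k = -1.4792
Step 1: x-update.
Minimize 1*x^2 + 8*x + (1.0/2)*(x + 1.3213 - 1.4792)^2
FOC: (2*1 + 1.0)*x = -8 + 1.0*(-1.3213 + 1.4792)
x^{k+1} = -2.614
Step 2: z-update.
Minimize 5*z^2 - 7*z + (1.0/2)*(-2.614 - z - 1.4792)^2
FOC: (2*5 + 1.0)*z = 7 + 1.0*(-2.614 - 1.4792)
z^{k+1} = 0.2643
Step 3: u-update.
u^{k+1} = -1.4792 - 2.614 - 0.2643 = -4.3575
Step 4: Primal residual = |-2.614 - 0.2643| = 2.8783


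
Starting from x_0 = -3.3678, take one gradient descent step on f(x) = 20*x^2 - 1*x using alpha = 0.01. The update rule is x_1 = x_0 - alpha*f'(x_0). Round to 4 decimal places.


We compute the gradient at x_0 and apply the update.
f'(x) = 40*x - 1
f'(-3.3678) = 40*-3.3678 - 1 = -135.712
x_1 = -3.3678 - 0.01*-135.712 = -2.0107


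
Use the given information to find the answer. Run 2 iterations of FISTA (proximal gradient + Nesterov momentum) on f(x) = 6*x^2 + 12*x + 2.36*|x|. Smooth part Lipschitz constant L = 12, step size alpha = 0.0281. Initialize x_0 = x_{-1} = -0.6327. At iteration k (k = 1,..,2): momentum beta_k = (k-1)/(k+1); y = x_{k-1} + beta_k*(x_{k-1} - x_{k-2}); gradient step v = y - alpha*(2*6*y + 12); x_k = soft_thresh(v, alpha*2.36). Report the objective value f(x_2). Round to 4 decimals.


FISTA on f(x) = 6*x^2 + 12*x + 2.36*|x|
L = 12, alpha = 0.0281
Iteration 1: beta = 0.0, y = -0.6327 + 0.0*(-0.6327 + 0.6327) = -0.6327
  grad(y) = 4.4076, v = y - alpha*grad = -0.7566
  prox(v) = soft_thresh(-0.7566, 0.0663) = -0.6902
Iteration 2: beta = 0.3333, y = -0.6902 + 0.3333*(-0.6902 + 0.6327) = -0.7094
  grad(y) = 3.487, v = y - alpha*grad = -0.8074
  prox(v) = soft_thresh(-0.8074, 0.0663) = -0.7411
f(x_2) = 6*(-0.7411)^2 + 12*(-0.7411) + 2.36*|-0.7411| = -3.8488


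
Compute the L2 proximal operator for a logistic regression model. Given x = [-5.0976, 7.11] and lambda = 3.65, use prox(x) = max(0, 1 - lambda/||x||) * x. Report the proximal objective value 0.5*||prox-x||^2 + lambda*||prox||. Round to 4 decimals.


Step 1: Compute ||x||.
||x|| = 8.7486
Step 2: Compute scaling factor.
scale = max(0, 1 - 3.65/8.7486) = 0.5828
Step 3: prox(x) = [-2.9708, 4.1436]
||prox(x)|| = 5.0986
Step 4: Proximal objective.
0.5*||prox-x||^2 = 6.6613
lambda*||prox|| = 18.6099
Total = 25.2711


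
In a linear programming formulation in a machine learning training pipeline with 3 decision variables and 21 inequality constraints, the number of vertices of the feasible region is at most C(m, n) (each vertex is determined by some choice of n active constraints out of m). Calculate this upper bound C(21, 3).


Each vertex corresponds to some choice of n active constraints out of m, so the number of vertices is at most C(m, n) = m! / (n!(m-n)!).
m = 21, n = 3
Numerator: 21 * 20 * 19
Denominator: 3! = 6
C(21, 3) = 1330


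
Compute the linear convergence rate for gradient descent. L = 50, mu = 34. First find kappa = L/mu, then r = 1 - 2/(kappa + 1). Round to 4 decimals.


Step 1: Compute the condition number.
kappa = L/mu = 50/34 = 1.4706
Step 2: Compute the convergence rate.
r = 1 - 2/(kappa + 1) = 1 - 2*mu/(L + mu) = (L - mu)/(L + mu) = 16/84 = 0.1905


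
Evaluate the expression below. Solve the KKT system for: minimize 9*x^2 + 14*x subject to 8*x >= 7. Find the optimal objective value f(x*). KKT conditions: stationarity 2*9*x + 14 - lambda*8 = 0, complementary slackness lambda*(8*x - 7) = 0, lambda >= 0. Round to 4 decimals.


Step 1: Try lambda = 0 (constraint inactive).
x_unc = -14/(2*9) = -0.7778
Check: 8*-0.7778 = -6.2224 < 7 -- violated!
Step 2: Constraint must be active: 8*x = 7
x* = 7/8 = 0.875
lambda = (2*9*0.875 + 14)/8 = 3.7188
Step 3: Compute optimal value.
f(x*) = 9*0.875^2 + 14*0.875 = 19.1406


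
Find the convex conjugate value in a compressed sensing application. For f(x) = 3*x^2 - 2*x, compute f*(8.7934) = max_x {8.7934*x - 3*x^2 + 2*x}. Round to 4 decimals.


f*(y) = sup_x {y*x - a*x^2 - b*x} = sup_x {(y-b)*x - a*x^2}
FOC: (y - b) - 2a*x = 0 => x* = (y - b)/(2a)
x* = (8.7934 + 2)/(2*3) = 1.7989
f*(8.7934) = (y-b)^2/(4a) = (8.7934 + 2)^2/(4*3)
= 116.4975/12 = 9.7081


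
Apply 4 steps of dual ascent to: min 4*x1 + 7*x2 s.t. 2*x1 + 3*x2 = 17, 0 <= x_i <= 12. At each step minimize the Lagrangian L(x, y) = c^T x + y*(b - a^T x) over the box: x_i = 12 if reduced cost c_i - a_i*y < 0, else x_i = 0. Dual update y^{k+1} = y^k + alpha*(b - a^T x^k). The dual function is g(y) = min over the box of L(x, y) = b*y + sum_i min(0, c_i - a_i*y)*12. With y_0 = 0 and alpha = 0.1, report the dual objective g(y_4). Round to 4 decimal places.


Dual ascent for LP: min 4*x1 + 7*x2, 2*x1 + 3*x2 = 17, 0 <= x_i <= 12
Step 1: y^k = 0.0, reduced costs: (4.0, 7.0)
  x^k = (0.0, 0.0), subgradient = b - a^T x = 17.0
  y^{k+1} = 0.0 + 0.1*17.0 = 1.7
Step 2: y^k = 1.7, reduced costs: (0.6, 1.9)
  x^k = (0.0, 0.0), subgradient = b - a^T x = 17.0
  y^{k+1} = 1.7 + 0.1*17.0 = 3.4
Step 3: y^k = 3.4, reduced costs: (-2.8, -3.2)
  x^k = (12.0, 12.0), subgradient = b - a^T x = -43.0
  y^{k+1} = 3.4 + 0.1*-43.0 = -0.9
Step 4: y^k = -0.9, reduced costs: (5.8, 9.7)
  x^k = (0.0, 0.0), subgradient = b - a^T x = 17.0
  y^{k+1} = -0.9 + 0.1*17.0 = 0.8
Dual objective at y_4 = 0.8: reduced costs (2.4, 4.6), box minimizer x = (0.0, 0.0)
g(y_4) = b*y + (c1 - a1*y)*x1 + (c2 - a2*y)*x2 = 17*0.8 + 2.4*0.0 + 4.6*0.0 = 13.6 + 0.0 + 0.0 = 13.6


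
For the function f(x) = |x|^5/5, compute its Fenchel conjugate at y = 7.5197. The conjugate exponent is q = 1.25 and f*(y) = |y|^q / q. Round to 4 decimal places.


The conjugate exponent q satisfies 1/p + 1/q = 1.
p = 5, so q = 5/(5 - 1) = 1.25
|y|^q = 7.5197^1.25 = 12.4523
f*(7.5197) = 12.4523 / 1.25 = 9.9619


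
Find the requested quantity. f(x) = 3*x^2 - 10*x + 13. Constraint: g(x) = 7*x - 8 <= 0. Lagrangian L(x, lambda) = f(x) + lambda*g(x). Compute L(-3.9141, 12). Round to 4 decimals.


Step 1: Evaluate f(x).
f(-3.9141) = 3*(-3.9141)^2 - 10*(-3.9141) + 13 = 98.1015
Step 2: Evaluate g(x).
g(-3.9141) = 7*-3.9141 - 8 = -35.3987
Step 3: Compute Lagrangian.
L = 98.1015 + 12*-35.3987 = -326.6829


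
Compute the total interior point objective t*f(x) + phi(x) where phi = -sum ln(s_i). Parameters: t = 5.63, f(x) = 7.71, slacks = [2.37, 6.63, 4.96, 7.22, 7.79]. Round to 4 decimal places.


Step 1: Compute log-barrier.
ln values: [0.8629, 1.8916, 1.6014, 1.9769, 2.0528]
phi = -(0.8629 + 1.8916 + 1.6014 + 1.9769 + 2.0528) = -8.3856
Step 2: Compute augmented objective.
t*f(x) = 5.63*7.71 = 43.4073
Total = 43.4073 - 8.3856 = 35.0217


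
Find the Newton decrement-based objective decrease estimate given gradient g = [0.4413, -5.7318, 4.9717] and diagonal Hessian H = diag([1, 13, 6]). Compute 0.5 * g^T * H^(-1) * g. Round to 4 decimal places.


Step 1: H is diagonal, so H^(-1) * g = [0.4413, -0.4409, 0.8286].
Step 2: g^T H^(-1) g = sum_i g_i^2 / H_ii
  = (0.4413)^2/1 + (-5.7318)^2/13 + (4.9717)^2/6
  = 0.1947 + 2.5272 + 4.1196 = 6.8416
Step 3: Objective decrease = 0.5 * g^T H^(-1) g = 3.4208


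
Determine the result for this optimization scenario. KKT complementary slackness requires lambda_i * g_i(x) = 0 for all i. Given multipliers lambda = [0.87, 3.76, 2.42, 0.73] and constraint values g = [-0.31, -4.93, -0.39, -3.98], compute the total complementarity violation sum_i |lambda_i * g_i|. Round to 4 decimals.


KKT complementary slackness check:
lambda_1 * g_1 = 0.87 * -0.31 = -0.2697
lambda_2 * g_2 = 3.76 * -4.93 = -18.5368
lambda_3 * g_3 = 2.42 * -0.39 = -0.9438
lambda_4 * g_4 = 0.73 * -3.98 = -2.9054
Total violation = 0.2697 + 18.5368 + 0.9438 + 2.9054 = 22.6557


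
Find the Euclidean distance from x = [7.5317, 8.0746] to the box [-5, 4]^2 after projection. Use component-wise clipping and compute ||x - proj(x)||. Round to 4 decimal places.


Project each component onto [-5, 4].
clip(7.5317) = 4.0, clip(8.0746) = 4.0
Projection = [4.0, 4.0]
Squared diffs: [12.4729, 16.6024]
Distance = sqrt(29.0753) = 5.3921


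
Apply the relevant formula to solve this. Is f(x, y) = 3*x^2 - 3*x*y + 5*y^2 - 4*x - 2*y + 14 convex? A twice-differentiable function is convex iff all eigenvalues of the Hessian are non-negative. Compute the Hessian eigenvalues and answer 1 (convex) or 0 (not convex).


The Hessian of f(x,y) = 3*x^2 - 3*x*y + 5*y^2 - 4*x - 2*y + 14 is:
H = [[6, -3], [-3, 10]]
Trace = 6 + 10 = 16
Determinant = 6*10 - (-3)^2 = 51
Discriminant = (16)^2 - 4*51 = 52.0
Eigenvalues: lambda_1 = 4.3944, lambda_2 = 11.6056
The function is convex.

1


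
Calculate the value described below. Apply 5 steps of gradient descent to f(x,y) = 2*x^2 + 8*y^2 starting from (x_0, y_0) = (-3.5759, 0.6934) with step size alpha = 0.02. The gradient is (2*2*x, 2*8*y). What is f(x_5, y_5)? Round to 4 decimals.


Gradient descent on f(x,y) = 2*x^2 + 8*y^2.
Starting point: (-3.5759, 0.6934), alpha = 0.02
Step 1: grad_x = 2*2*-3.5759 = -14.3036, grad_y = 2*8*0.6934 = 11.0944
  x_1 = -3.5759 - 0.02*-14.3036 = -3.2898
  y_1 = 0.6934 - 0.02*11.0944 = 0.4715
Step 2: grad_x = 2*2*-3.2898 = -13.1593, grad_y = 2*8*0.4715 = 7.5442
  x_2 = -3.2898 - 0.02*-13.1593 = -3.0266
  y_2 = 0.4715 - 0.02*7.5442 = 0.3206
Step 3: grad_x = 2*2*-3.0266 = -12.1066, grad_y = 2*8*0.3206 = 5.1301
  x_3 = -3.0266 - 0.02*-12.1066 = -2.7845
  y_3 = 0.3206 - 0.02*5.1301 = 0.218
Step 4: grad_x = 2*2*-2.7845 = -11.138, grad_y = 2*8*0.218 = 3.4884
  x_4 = -2.7845 - 0.02*-11.138 = -2.5617
  y_4 = 0.218 - 0.02*3.4884 = 0.1483
Step 5: grad_x = 2*2*-2.5617 = -10.247, grad_y = 2*8*0.1483 = 2.3721
  x_5 = -2.5617 - 0.02*-10.247 = -2.3568
  y_5 = 0.1483 - 0.02*2.3721 = 0.1008
f(-2.3568, 0.1008) = 2*(-2.3568)^2 + 8*0.1008^2 = 11.1904


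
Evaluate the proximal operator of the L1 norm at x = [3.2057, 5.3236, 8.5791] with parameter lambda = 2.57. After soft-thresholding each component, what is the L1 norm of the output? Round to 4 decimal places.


Soft-thresholding with lambda = 2.57:
prox(3.2057) = sign(3.2057)*max(|3.2057| - 2.57, 0) = 0.6357
prox(5.3236) = sign(5.3236)*max(|5.3236| - 2.57, 0) = 2.7536
prox(8.5791) = sign(8.5791)*max(|8.5791| - 2.57, 0) = 6.0091
prox(x) = [0.6357, 2.7536, 6.0091]
||prox(x)||_1 = 0.6357 + 2.7536 + 6.0091 = 9.3984


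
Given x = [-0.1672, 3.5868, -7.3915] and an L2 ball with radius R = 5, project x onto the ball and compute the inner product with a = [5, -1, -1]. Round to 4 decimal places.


Step 1: Compute ||x|| (intermediates to 6 decimals).
||x|| = sqrt((-0.1672)^2 + 3.5868^2 + (-7.3915)^2) = 8.217503
Step 2: Project.
Since ||x|| > R, scale = R/||x|| = 5/8.217503 = 0.608457, proj(x) = scale * x
proj(x) = [-0.101734, 2.182414, -4.49741]
Step 3: Dot product.
a^T * proj(x) = 5*(-0.101734) - 1*2.182414 - 1*(-4.49741) = 1.8063


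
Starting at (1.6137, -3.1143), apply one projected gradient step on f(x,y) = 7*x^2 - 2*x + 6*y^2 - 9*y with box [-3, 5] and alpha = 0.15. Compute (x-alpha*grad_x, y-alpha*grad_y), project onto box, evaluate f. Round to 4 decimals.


Step 1: Compute gradient at (1.6137, -3.1143).
grad_x = 2*7*1.6137 - 2 = 20.5918
grad_y = 2*6*-3.1143 - 9 = -46.3716
Step 2: Gradient step.
x_raw = 1.6137 - 0.15*20.5918 = -1.4751
y_raw = -3.1143 - 0.15*-46.3716 = 3.8414
Step 3: Project onto [-3, 5].
x_proj = clip(-1.4751) = -1.4751
y_proj = clip(3.8414) = 3.8414
Step 4: Evaluate f.
f(-1.4751, 3.8414) = 72.148


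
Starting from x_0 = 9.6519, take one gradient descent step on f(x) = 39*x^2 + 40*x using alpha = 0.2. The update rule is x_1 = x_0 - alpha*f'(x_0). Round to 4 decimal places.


We compute the gradient at x_0 and apply the update.
f'(x) = 78*x + 40
f'(9.6519) = 78*9.6519 + 40 = 792.8482
x_1 = 9.6519 - 0.2*792.8482 = -148.9177


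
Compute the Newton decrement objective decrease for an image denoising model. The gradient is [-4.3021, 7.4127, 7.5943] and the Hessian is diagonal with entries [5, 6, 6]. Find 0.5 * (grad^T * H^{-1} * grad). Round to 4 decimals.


Step 1: H is diagonal, so H^(-1) * g = [-0.8604, 1.2355, 1.2657].
Step 2: g^T H^(-1) g = sum_i g_i^2 / H_ii
  = (-4.3021)^2/5 + (7.4127)^2/6 + (7.5943)^2/6
  = 3.7016 + 9.158 + 9.6122 = 22.4719
Step 3: Objective decrease = 0.5 * g^T H^(-1) g = 11.2359


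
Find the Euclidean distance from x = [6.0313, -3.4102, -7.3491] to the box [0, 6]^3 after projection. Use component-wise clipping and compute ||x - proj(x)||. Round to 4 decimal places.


Project each component onto [0, 6].
clip(6.0313) = 6.0, clip(-3.4102) = 0.0, clip(-7.3491) = 0.0
Projection = [6.0, 0.0, 0.0]
Squared diffs: [0.001, 11.6295, 54.0093]
Distance = sqrt(65.6398) = 8.1018


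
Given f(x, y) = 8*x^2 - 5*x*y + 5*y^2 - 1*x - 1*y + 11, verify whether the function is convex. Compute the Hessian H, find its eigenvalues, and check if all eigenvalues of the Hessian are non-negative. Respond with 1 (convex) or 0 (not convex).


The Hessian of f(x,y) = 8*x^2 - 5*x*y + 5*y^2 - 1*x - 1*y + 11 is:
H = [[16, -5], [-5, 10]]
Trace = 16 + 10 = 26
Determinant = 16*10 - (-5)^2 = 135
Discriminant = (26)^2 - 4*135 = 136.0
Eigenvalues: lambda_1 = 7.169, lambda_2 = 18.831
The function is convex.

1


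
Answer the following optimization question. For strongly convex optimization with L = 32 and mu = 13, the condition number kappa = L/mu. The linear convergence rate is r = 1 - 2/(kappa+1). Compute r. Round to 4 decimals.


Step 1: Compute the condition number.
kappa = L/mu = 32/13 = 2.4615
Step 2: Compute the convergence rate.
r = 1 - 2/(kappa + 1) = 1 - 2*mu/(L + mu) = (L - mu)/(L + mu) = 19/45 = 0.4222


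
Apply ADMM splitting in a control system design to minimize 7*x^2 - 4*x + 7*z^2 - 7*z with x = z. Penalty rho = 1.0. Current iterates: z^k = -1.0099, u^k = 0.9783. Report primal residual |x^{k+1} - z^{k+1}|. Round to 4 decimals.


ADMM iteration with rho = 1.0, z^k = -1.0099, u^k = 0.9783
Step 1: x-update.
Minimize 7*x^2 - 4*x + (1.0/2)*(x + 1.0099 + 0.9783)^2
FOC: (2*7 + 1.0)*x = 4 + 1.0*(-1.0099 - 0.9783)
x^{k+1} = 0.1341
Step 2: z-update.
Minimize 7*z^2 - 7*z + (1.0/2)*(0.1341 - z + 0.9783)^2
FOC: (2*7 + 1.0)*z = 7 + 1.0*(0.1341 + 0.9783)
z^{k+1} = 0.5408
Step 3: u-update.
u^{k+1} = 0.9783 + 0.1341 - 0.5408 = 0.5716
Step 4: Primal residual = |0.1341 - 0.5408| = 0.4067


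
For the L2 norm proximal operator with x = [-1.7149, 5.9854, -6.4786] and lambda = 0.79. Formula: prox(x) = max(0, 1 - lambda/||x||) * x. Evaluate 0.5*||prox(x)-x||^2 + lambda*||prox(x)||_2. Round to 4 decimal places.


Step 1: Compute ||x||.
||x|| = 8.9854
Step 2: Compute scaling factor.
scale = max(0, 1 - 0.79/8.9854) = 0.9121
Step 3: prox(x) = [-1.5641, 5.4592, -5.909]
||prox(x)|| = 8.1954
Step 4: Proximal objective.
0.5*||prox-x||^2 = 0.3121
lambda*||prox|| = 6.4744
Total = 6.7864


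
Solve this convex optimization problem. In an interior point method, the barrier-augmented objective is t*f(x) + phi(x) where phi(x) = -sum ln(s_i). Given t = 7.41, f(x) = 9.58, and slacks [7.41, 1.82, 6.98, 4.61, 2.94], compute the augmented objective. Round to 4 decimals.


Step 1: Compute log-barrier.
ln values: [2.0028, 0.5988, 1.943, 1.5282, 1.0784]
phi = -(2.0028 + 0.5988 + 1.943 + 1.5282 + 1.0784) = -7.1514
Step 2: Compute augmented objective.
t*f(x) = 7.41*9.58 = 70.9878
Total = 70.9878 - 7.1514 = 63.8364


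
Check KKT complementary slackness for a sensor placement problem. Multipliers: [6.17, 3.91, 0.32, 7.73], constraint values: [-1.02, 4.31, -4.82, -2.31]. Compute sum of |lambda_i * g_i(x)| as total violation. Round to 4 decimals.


KKT complementary slackness check:
lambda_1 * g_1 = 6.17 * -1.02 = -6.2934
lambda_2 * g_2 = 3.91 * 4.31 = 16.8521
lambda_3 * g_3 = 0.32 * -4.82 = -1.5424
lambda_4 * g_4 = 7.73 * -2.31 = -17.8563
Total violation = 6.2934 + 16.8521 + 1.5424 + 17.8563 = 42.5442


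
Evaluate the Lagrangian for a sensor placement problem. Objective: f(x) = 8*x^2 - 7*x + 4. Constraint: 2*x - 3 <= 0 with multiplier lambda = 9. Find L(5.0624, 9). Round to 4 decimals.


Step 1: Evaluate f(x).
f(5.0624) = 8*5.0624^2 - 7*5.0624 + 4 = 173.5864
Step 2: Evaluate g(x).
g(5.0624) = 2*5.0624 - 3 = 7.1248
Step 3: Compute Lagrangian.
L = 173.5864 + 9*7.1248 = 237.7096


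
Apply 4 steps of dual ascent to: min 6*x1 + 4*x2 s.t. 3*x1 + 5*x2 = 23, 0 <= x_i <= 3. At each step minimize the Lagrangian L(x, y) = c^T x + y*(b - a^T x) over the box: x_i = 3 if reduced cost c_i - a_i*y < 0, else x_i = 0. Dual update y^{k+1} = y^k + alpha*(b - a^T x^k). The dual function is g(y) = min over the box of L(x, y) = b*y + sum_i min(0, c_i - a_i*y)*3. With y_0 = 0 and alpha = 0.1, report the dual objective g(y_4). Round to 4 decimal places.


Dual ascent for LP: min 6*x1 + 4*x2, 3*x1 + 5*x2 = 23, 0 <= x_i <= 3
Step 1: y^k = 0.0, reduced costs: (6.0, 4.0)
  x^k = (0.0, 0.0), subgradient = b - a^T x = 23.0
  y^{k+1} = 0.0 + 0.1*23.0 = 2.3
Step 2: y^k = 2.3, reduced costs: (-0.9, -7.5)
  x^k = (3.0, 3.0), subgradient = b - a^T x = -1.0
  y^{k+1} = 2.3 + 0.1*-1.0 = 2.2
Step 3: y^k = 2.2, reduced costs: (-0.6, -7.0)
  x^k = (3.0, 3.0), subgradient = b - a^T x = -1.0
  y^{k+1} = 2.2 + 0.1*-1.0 = 2.1
Step 4: y^k = 2.1, reduced costs: (-0.3, -6.5)
  x^k = (3.0, 3.0), subgradient = b - a^T x = -1.0
  y^{k+1} = 2.1 + 0.1*-1.0 = 2.0
Dual objective at y_4 = 2.0: reduced costs (0.0, -6.0), box minimizer x = (0.0, 3.0)
g(y_4) = b*y + (c1 - a1*y)*x1 + (c2 - a2*y)*x2 = 23*2.0 + 0.0*0.0 + (-6.0)*3.0 = 46.0 + 0.0 - 18.0 = 28.0


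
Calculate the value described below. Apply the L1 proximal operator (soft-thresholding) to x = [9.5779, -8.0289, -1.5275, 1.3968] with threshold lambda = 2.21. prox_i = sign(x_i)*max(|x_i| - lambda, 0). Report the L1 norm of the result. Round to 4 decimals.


Soft-thresholding with lambda = 2.21:
prox(9.5779) = sign(9.5779)*max(|9.5779| - 2.21, 0) = 7.3679
prox(-8.0289) = sign(-8.0289)*max(|-8.0289| - 2.21, 0) = -5.8189
prox(-1.5275) = sign(-1.5275)*max(|-1.5275| - 2.21, 0) = 0.0
prox(1.3968) = sign(1.3968)*max(|1.3968| - 2.21, 0) = 0.0
prox(x) = [7.3679, -5.8189, 0.0, 0.0]
||prox(x)||_1 = 7.3679 + 5.8189 + 0.0 + 0.0 = 13.1868


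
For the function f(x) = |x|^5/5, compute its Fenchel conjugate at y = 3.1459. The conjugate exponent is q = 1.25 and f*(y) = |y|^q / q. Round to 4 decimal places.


The conjugate exponent q satisfies 1/p + 1/q = 1.
p = 5, so q = 5/(5 - 1) = 1.25
|y|^q = 3.1459^1.25 = 4.1897
f*(3.1459) = 4.1897 / 1.25 = 3.3517


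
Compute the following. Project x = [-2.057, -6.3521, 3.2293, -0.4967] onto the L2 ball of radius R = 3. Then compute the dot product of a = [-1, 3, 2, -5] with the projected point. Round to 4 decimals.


Step 1: Compute ||x|| (intermediates to 6 decimals).
||x|| = sqrt((-2.057)^2 + (-6.3521)^2 + 3.2293^2 + (-0.4967)^2) = 7.433405
Step 2: Project.
Since ||x|| > R, scale = R/||x|| = 3/7.433405 = 0.403584, proj(x) = scale * x
proj(x) = [-0.830172, -2.563606, 1.303294, -0.20046]
Step 3: Dot product.
a^T * proj(x) = -1*(-0.830172) + 3*(-2.563606) + 2*1.303294 - 5*(-0.20046) = -3.2518


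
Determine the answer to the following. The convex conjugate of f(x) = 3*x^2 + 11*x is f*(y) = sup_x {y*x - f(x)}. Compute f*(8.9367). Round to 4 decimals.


f*(y) = sup_x {y*x - a*x^2 - b*x} = sup_x {(y-b)*x - a*x^2}
FOC: (y - b) - 2a*x = 0 => x* = (y - b)/(2a)
x* = (8.9367 - 11)/(2*3) = -0.3439
f*(8.9367) = (y-b)^2/(4a) = (8.9367 - 11)^2/(4*3)
= 4.2572/12 = 0.3548


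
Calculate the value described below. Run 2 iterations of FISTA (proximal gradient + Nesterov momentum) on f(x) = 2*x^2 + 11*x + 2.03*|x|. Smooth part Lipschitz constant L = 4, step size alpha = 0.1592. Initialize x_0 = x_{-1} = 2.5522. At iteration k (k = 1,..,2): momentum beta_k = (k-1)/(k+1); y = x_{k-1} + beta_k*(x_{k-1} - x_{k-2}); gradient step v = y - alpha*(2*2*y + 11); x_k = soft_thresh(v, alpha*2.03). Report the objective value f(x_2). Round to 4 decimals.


FISTA on f(x) = 2*x^2 + 11*x + 2.03*|x|
L = 4, alpha = 0.1592
Iteration 1: beta = 0.0, y = 2.5522 + 0.0*(2.5522 - 2.5522) = 2.5522
  grad(y) = 21.2088, v = y - alpha*grad = -0.8242
  prox(v) = soft_thresh(-0.8242, 0.3232) = -0.5011
Iteration 2: beta = 0.3333, y = -0.5011 + 0.3333*(-0.5011 - 2.5522) = -1.5188
  grad(y) = 4.9247, v = y - alpha*grad = -2.3028
  prox(v) = soft_thresh(-2.3028, 0.3232) = -1.9797
f(x_2) = 2*(-1.9797)^2 + 11*(-1.9797) + 2.03*|-1.9797| = -9.9194


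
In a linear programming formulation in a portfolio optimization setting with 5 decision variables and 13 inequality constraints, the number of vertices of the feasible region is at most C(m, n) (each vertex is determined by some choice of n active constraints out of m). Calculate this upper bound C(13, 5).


Each vertex corresponds to some choice of n active constraints out of m, so the number of vertices is at most C(m, n) = m! / (n!(m-n)!).
m = 13, n = 5
Numerator: 13 * 12 * 11 * 10 * 9
Denominator: 5! = 120
C(13, 5) = 1287


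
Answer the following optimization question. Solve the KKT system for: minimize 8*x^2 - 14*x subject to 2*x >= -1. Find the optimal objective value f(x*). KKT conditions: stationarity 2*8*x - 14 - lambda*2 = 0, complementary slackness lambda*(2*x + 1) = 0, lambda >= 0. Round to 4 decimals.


Step 1: Try lambda = 0 (constraint inactive).
Stationarity: 2*8*x - 14 = 0
x* = 14/(2*8) = 0.875
Check constraint: 2*0.875 = 1.75 >= -1 -- satisfied.
Step 2: Compute optimal value.
f(x*) = 8*0.875^2 - 14*0.875 = -6.125


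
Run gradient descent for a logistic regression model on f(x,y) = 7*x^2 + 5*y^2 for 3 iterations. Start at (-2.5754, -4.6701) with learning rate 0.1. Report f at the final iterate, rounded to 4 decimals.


Gradient descent on f(x,y) = 7*x^2 + 5*y^2.
Starting point: (-2.5754, -4.6701), alpha = 0.1
Step 1: grad_x = 2*7*-2.5754 = -36.0556, grad_y = 2*5*-4.6701 = -46.701
  x_1 = -2.5754 - 0.1*-36.0556 = 1.0302
  y_1 = -4.6701 - 0.1*-46.701 = 0.0
Step 2: grad_x = 2*7*1.0302 = 14.4222, grad_y = 2*5*0.0 = 0.0
  x_2 = 1.0302 - 0.1*14.4222 = -0.4121
  y_2 = 0.0 - 0.1*0.0 = 0.0
Step 3: grad_x = 2*7*-0.4121 = -5.7689, grad_y = 2*5*0.0 = 0.0
  x_3 = -0.4121 - 0.1*-5.7689 = 0.1648
  y_3 = 0.0 - 0.1*0.0 = 0.0
f(0.1648, 0.0) = 7*0.1648^2 + 5*0.0^2 = 0.1902


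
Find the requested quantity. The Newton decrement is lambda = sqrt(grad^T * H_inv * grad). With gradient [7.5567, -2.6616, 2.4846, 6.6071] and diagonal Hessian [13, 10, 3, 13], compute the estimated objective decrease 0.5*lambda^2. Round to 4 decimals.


Step 1: H is diagonal, so H^(-1) * g = [0.5813, -0.2662, 0.8282, 0.5082].
Step 2: g^T H^(-1) g = sum_i g_i^2 / H_ii
  = (7.5567)^2/13 + (-2.6616)^2/10 + (2.4846)^2/3 + (6.6071)^2/13
  = 4.3926 + 0.7084 + 2.0577 + 3.358 = 10.5167
Step 3: Objective decrease = 0.5 * g^T H^(-1) g = 5.2584


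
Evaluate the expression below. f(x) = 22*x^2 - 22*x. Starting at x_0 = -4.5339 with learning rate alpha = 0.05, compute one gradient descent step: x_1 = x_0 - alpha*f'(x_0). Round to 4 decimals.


We compute the gradient at x_0 and apply the update.
f'(x) = 44*x - 22
f'(-4.5339) = 44*-4.5339 - 22 = -221.4916
x_1 = -4.5339 - 0.05*-221.4916 = 6.5407


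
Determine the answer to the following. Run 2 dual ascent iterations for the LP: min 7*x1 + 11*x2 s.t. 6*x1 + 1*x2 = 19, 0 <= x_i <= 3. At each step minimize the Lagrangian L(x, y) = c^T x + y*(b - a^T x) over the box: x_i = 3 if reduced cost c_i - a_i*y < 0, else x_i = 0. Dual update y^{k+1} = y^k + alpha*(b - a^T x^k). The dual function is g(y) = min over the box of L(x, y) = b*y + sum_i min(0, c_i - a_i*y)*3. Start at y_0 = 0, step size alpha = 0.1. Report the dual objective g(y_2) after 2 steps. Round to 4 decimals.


Dual ascent for LP: min 7*x1 + 11*x2, 6*x1 + 1*x2 = 19, 0 <= x_i <= 3
Step 1: y^k = 0.0, reduced costs: (7.0, 11.0)
  x^k = (0.0, 0.0), subgradient = b - a^T x = 19.0
  y^{k+1} = 0.0 + 0.1*19.0 = 1.9
Step 2: y^k = 1.9, reduced costs: (-4.4, 9.1)
  x^k = (3.0, 0.0), subgradient = b - a^T x = 1.0
  y^{k+1} = 1.9 + 0.1*1.0 = 2.0
Dual objective at y_2 = 2.0: reduced costs (-5.0, 9.0), box minimizer x = (3.0, 0.0)
g(y_2) = b*y + (c1 - a1*y)*x1 + (c2 - a2*y)*x2 = 19*2.0 + (-5.0)*3.0 + 9.0*0.0 = 38.0 - 15.0 + 0.0 = 23.0


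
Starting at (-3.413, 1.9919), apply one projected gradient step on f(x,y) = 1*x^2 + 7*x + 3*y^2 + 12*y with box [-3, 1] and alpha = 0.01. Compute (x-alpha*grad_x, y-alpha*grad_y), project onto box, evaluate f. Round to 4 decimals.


Step 1: Compute gradient at (-3.413, 1.9919).
grad_x = 2*1*-3.413 + 7 = 0.174
grad_y = 2*3*1.9919 + 12 = 23.9514
Step 2: Gradient step.
x_raw = -3.413 - 0.01*0.174 = -3.4147
y_raw = 1.9919 - 0.01*23.9514 = 1.7524
Step 3: Project onto [-3, 1].
x_proj = clip(-3.4147) = -3.0
y_proj = clip(1.7524) = 1.0
Step 4: Evaluate f.
f(-3.0, 1.0) = 3.0


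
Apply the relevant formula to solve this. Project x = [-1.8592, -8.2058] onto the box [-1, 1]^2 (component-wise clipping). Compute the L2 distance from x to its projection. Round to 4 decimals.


Project each component onto [-1, 1].
clip(-1.8592) = -1.0, clip(-8.2058) = -1.0
Projection = [-1.0, -1.0]
Squared diffs: [0.7382, 51.9236]
Distance = sqrt(52.6618) = 7.2568


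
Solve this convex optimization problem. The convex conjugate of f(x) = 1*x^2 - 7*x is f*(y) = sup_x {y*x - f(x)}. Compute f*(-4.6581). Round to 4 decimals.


f*(y) = sup_x {y*x - a*x^2 - b*x} = sup_x {(y-b)*x - a*x^2}
FOC: (y - b) - 2a*x = 0 => x* = (y - b)/(2a)
x* = (-4.6581 + 7)/(2*1) = 1.171
f*(-4.6581) = (y-b)^2/(4a) = (-4.6581 + 7)^2/(4*1)
= 5.4845/4 = 1.3711
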